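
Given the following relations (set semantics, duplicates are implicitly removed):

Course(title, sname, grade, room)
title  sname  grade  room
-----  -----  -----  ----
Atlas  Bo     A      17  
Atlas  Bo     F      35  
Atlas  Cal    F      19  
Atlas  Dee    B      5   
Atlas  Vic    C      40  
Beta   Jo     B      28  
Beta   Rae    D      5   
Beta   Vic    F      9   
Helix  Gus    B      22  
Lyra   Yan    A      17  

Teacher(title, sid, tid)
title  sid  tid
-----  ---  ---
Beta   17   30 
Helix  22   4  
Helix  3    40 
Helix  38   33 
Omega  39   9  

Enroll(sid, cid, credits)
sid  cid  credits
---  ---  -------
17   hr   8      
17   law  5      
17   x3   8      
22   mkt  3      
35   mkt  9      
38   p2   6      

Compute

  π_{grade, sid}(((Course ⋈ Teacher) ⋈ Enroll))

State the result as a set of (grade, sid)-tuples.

{(B, 17), (B, 22), (B, 38), (D, 17), (F, 17)}

Joining Course and Teacher on title yields {(Beta, Jo, B, 28, 17, 30), (Beta, Rae, D, 5, 17, 30), (Beta, Vic, F, 9, 17, 30), (Helix, Gus, B, 22, 22, 4), (Helix, Gus, B, 22, 3, 40), (Helix, Gus, B, 22, 38, 33)}.
Joining (Course ⋈ Teacher) and Enroll on sid yields {(Beta, Jo, B, 28, 17, 30, hr, 8), (Beta, Jo, B, 28, 17, 30, law, 5), (Beta, Jo, B, 28, 17, 30, x3, 8), (Beta, Rae, D, 5, 17, 30, hr, 8), (Beta, Rae, D, 5, 17, 30, law, 5), (Beta, Rae, D, 5, 17, 30, x3, 8), (Beta, Vic, F, 9, 17, 30, hr, 8), (Beta, Vic, F, 9, 17, 30, law, 5), (Beta, Vic, F, 9, 17, 30, x3, 8), (Helix, Gus, B, 22, 22, 4, mkt, 3), (Helix, Gus, B, 22, 38, 33, p2, 6)}.
Projecting to grade, sid (6 duplicate(s) eliminated): {(B, 17), (B, 22), (B, 38), (D, 17), (F, 17)}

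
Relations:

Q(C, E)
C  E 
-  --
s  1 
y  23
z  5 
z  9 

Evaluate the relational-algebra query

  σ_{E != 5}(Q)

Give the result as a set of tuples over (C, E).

{(s, 1), (y, 23), (z, 9)}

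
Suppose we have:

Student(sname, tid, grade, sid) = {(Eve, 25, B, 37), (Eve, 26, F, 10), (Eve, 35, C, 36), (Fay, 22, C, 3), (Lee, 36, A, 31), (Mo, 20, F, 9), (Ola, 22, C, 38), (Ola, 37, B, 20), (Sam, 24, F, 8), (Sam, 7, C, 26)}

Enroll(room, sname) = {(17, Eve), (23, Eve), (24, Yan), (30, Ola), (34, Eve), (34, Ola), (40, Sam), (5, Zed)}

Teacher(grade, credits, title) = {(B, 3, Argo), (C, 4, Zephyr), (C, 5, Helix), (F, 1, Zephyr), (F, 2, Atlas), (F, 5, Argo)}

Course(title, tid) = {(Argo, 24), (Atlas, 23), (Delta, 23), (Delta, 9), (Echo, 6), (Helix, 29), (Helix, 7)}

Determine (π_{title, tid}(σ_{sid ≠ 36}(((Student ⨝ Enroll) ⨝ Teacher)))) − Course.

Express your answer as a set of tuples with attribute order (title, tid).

{(Argo, 25), (Argo, 26), (Argo, 37), (Atlas, 24), (Atlas, 26), (Helix, 22), (Zephyr, 22), (Zephyr, 24), (Zephyr, 26), (Zephyr, 7)}

Joining Student and Enroll on sname yields {(Eve, 25, B, 37, 17), (Eve, 25, B, 37, 23), (Eve, 25, B, 37, 34), (Eve, 26, F, 10, 17), (Eve, 26, F, 10, 23), (Eve, 26, F, 10, 34), (Eve, 35, C, 36, 17), (Eve, 35, C, 36, 23), (Eve, 35, C, 36, 34), (Ola, 22, C, 38, 30), (Ola, 22, C, 38, 34), (Ola, 37, B, 20, 30), (Ola, 37, B, 20, 34), (Sam, 24, F, 8, 40), (Sam, 7, C, 26, 40)}.
Joining (Student ⨝ Enroll) and Teacher on grade yields {(Eve, 25, B, 37, 17, 3, Argo), (Eve, 25, B, 37, 23, 3, Argo), (Eve, 25, B, 37, 34, 3, Argo), (Eve, 26, F, 10, 17, 1, Zephyr), (Eve, 26, F, 10, 17, 2, Atlas), (Eve, 26, F, 10, 17, 5, Argo), (Eve, 26, F, 10, 23, 1, Zephyr), (Eve, 26, F, 10, 23, 2, Atlas), (Eve, 26, F, 10, 23, 5, Argo), (Eve, 26, F, 10, 34, 1, Zephyr), (Eve, 26, F, 10, 34, 2, Atlas), (Eve, 26, F, 10, 34, 5, Argo), (Eve, 35, C, 36, 17, 4, Zephyr), (Eve, 35, C, 36, 17, 5, Helix), (Eve, 35, C, 36, 23, 4, Zephyr), (Eve, 35, C, 36, 23, 5, Helix), (Eve, 35, C, 36, 34, 4, Zephyr), (Eve, 35, C, 36, 34, 5, Helix), (Ola, 22, C, 38, 30, 4, Zephyr), (Ola, 22, C, 38, 30, 5, Helix), (Ola, 22, C, 38, 34, 4, Zephyr), (Ola, 22, C, 38, 34, 5, Helix), (Ola, 37, B, 20, 30, 3, Argo), (Ola, 37, B, 20, 34, 3, Argo), (Sam, 24, F, 8, 40, 1, Zephyr), (Sam, 24, F, 8, 40, 2, Atlas), (Sam, 24, F, 8, 40, 5, Argo), (Sam, 7, C, 26, 40, 4, Zephyr), (Sam, 7, C, 26, 40, 5, Helix)}.
Apply σ_{sid ≠ 36}; surviving tuples: {(Eve, 25, B, 37, 17, 3, Argo), (Eve, 25, B, 37, 23, 3, Argo), (Eve, 25, B, 37, 34, 3, Argo), (Eve, 26, F, 10, 17, 1, Zephyr), (Eve, 26, F, 10, 17, 2, Atlas), (Eve, 26, F, 10, 17, 5, Argo), (Eve, 26, F, 10, 23, 1, Zephyr), (Eve, 26, F, 10, 23, 2, Atlas), (Eve, 26, F, 10, 23, 5, Argo), (Eve, 26, F, 10, 34, 1, Zephyr), (Eve, 26, F, 10, 34, 2, Atlas), (Eve, 26, F, 10, 34, 5, Argo), (Ola, 22, C, 38, 30, 4, Zephyr), (Ola, 22, C, 38, 30, 5, Helix), (Ola, 22, C, 38, 34, 4, Zephyr), (Ola, 22, C, 38, 34, 5, Helix), (Ola, 37, B, 20, 30, 3, Argo), (Ola, 37, B, 20, 34, 3, Argo), (Sam, 24, F, 8, 40, 1, Zephyr), (Sam, 24, F, 8, 40, 2, Atlas), (Sam, 24, F, 8, 40, 5, Argo), (Sam, 7, C, 26, 40, 4, Zephyr), (Sam, 7, C, 26, 40, 5, Helix)}
Keep only column(s) title, tid (11 duplicate(s) eliminated): {(Argo, 24), (Argo, 25), (Argo, 26), (Argo, 37), (Atlas, 24), (Atlas, 26), (Helix, 22), (Helix, 7), (Zephyr, 22), (Zephyr, 24), (Zephyr, 26), (Zephyr, 7)}
Difference: {(Argo, 24), (Argo, 25), (Argo, 26), (Argo, 37), (Atlas, 24), (Atlas, 26), (Helix, 22), (Helix, 7), (Zephyr, 22), (Zephyr, 24), (Zephyr, 26), (Zephyr, 7)} with {(Argo, 24), (Atlas, 23), (Delta, 23), (Delta, 9), (Echo, 6), (Helix, 29), (Helix, 7)} → {(Argo, 25), (Argo, 26), (Argo, 37), (Atlas, 24), (Atlas, 26), (Helix, 22), (Zephyr, 22), (Zephyr, 24), (Zephyr, 26), (Zephyr, 7)}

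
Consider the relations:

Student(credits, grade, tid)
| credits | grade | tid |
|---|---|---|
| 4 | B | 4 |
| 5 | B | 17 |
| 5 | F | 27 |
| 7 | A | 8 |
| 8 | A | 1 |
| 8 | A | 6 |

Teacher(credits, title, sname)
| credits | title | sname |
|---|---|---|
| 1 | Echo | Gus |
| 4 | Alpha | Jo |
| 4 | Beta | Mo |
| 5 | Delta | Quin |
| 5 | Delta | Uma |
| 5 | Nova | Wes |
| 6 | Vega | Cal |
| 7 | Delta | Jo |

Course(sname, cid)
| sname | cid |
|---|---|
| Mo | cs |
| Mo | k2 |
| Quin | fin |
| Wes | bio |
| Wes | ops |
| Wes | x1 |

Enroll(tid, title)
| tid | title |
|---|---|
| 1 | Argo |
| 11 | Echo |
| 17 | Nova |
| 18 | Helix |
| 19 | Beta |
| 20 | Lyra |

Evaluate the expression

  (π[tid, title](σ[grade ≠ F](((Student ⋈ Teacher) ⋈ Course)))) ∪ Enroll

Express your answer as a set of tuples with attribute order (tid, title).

Student ⋈ Teacher (natural join on credits): {(4, B, 4, Alpha, Jo), (4, B, 4, Beta, Mo), (5, B, 17, Delta, Quin), (5, B, 17, Delta, Uma), (5, B, 17, Nova, Wes), (5, F, 27, Delta, Quin), (5, F, 27, Delta, Uma), (5, F, 27, Nova, Wes), (7, A, 8, Delta, Jo)}
(Student ⋈ Teacher) ⋈ Course (natural join on sname): {(4, B, 4, Beta, Mo, cs), (4, B, 4, Beta, Mo, k2), (5, B, 17, Delta, Quin, fin), (5, B, 17, Nova, Wes, bio), (5, B, 17, Nova, Wes, ops), (5, B, 17, Nova, Wes, x1), (5, F, 27, Delta, Quin, fin), (5, F, 27, Nova, Wes, bio), (5, F, 27, Nova, Wes, ops), (5, F, 27, Nova, Wes, x1)}
Apply σ_{grade ≠ F}; surviving tuples: {(4, B, 4, Beta, Mo, cs), (4, B, 4, Beta, Mo, k2), (5, B, 17, Delta, Quin, fin), (5, B, 17, Nova, Wes, bio), (5, B, 17, Nova, Wes, ops), (5, B, 17, Nova, Wes, x1)}
Projecting to tid, title (3 duplicate(s) eliminated): {(17, Delta), (17, Nova), (4, Beta)}
Union: {(17, Delta), (17, Nova), (4, Beta)} with {(1, Argo), (11, Echo), (17, Nova), (18, Helix), (19, Beta), (20, Lyra)} → {(1, Argo), (11, Echo), (17, Delta), (17, Nova), (18, Helix), (19, Beta), (20, Lyra), (4, Beta)}

{(1, Argo), (11, Echo), (17, Delta), (17, Nova), (18, Helix), (19, Beta), (20, Lyra), (4, Beta)}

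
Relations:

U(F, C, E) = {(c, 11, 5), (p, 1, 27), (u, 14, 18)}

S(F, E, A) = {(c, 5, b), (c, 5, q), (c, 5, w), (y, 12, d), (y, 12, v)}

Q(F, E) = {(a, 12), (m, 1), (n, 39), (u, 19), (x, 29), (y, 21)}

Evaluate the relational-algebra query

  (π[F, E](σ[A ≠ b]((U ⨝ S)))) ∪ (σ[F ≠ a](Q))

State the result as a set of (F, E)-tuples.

{(c, 5), (m, 1), (n, 39), (u, 19), (x, 29), (y, 21)}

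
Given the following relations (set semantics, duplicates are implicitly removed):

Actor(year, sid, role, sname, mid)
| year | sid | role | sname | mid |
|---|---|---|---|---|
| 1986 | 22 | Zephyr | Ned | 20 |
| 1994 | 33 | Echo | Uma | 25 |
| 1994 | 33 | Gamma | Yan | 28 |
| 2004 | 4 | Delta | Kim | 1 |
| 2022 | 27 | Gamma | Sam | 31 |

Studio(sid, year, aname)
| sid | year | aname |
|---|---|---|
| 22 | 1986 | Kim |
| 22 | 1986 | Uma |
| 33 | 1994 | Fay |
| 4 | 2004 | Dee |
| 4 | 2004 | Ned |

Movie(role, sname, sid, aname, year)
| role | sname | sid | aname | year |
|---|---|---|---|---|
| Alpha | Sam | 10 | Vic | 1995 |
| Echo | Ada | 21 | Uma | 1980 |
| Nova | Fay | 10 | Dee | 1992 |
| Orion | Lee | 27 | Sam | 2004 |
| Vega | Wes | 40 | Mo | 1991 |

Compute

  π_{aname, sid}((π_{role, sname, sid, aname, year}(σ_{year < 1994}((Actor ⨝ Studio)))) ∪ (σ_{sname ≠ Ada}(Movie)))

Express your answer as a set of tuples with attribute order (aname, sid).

Natural join on year, sid: {(1986, 22, Zephyr, Ned, 20, Kim), (1986, 22, Zephyr, Ned, 20, Uma), (1994, 33, Echo, Uma, 25, Fay), (1994, 33, Gamma, Yan, 28, Fay), (2004, 4, Delta, Kim, 1, Dee), (2004, 4, Delta, Kim, 1, Ned)}
Selection year < 1994: {(1986, 22, Zephyr, Ned, 20, Kim), (1986, 22, Zephyr, Ned, 20, Uma)}
Projecting to role, sname, sid, aname, year: {(Zephyr, Ned, 22, Kim, 1986), (Zephyr, Ned, 22, Uma, 1986)}
Selection sname ≠ Ada: {(Alpha, Sam, 10, Vic, 1995), (Nova, Fay, 10, Dee, 1992), (Orion, Lee, 27, Sam, 2004), (Vega, Wes, 40, Mo, 1991)}
Union: {(Zephyr, Ned, 22, Kim, 1986), (Zephyr, Ned, 22, Uma, 1986)} with {(Alpha, Sam, 10, Vic, 1995), (Nova, Fay, 10, Dee, 1992), (Orion, Lee, 27, Sam, 2004), (Vega, Wes, 40, Mo, 1991)} → {(Alpha, Sam, 10, Vic, 1995), (Nova, Fay, 10, Dee, 1992), (Orion, Lee, 27, Sam, 2004), (Vega, Wes, 40, Mo, 1991), (Zephyr, Ned, 22, Kim, 1986), (Zephyr, Ned, 22, Uma, 1986)}
Projecting to aname, sid: {(Dee, 10), (Kim, 22), (Mo, 40), (Sam, 27), (Uma, 22), (Vic, 10)}

{(Dee, 10), (Kim, 22), (Mo, 40), (Sam, 27), (Uma, 22), (Vic, 10)}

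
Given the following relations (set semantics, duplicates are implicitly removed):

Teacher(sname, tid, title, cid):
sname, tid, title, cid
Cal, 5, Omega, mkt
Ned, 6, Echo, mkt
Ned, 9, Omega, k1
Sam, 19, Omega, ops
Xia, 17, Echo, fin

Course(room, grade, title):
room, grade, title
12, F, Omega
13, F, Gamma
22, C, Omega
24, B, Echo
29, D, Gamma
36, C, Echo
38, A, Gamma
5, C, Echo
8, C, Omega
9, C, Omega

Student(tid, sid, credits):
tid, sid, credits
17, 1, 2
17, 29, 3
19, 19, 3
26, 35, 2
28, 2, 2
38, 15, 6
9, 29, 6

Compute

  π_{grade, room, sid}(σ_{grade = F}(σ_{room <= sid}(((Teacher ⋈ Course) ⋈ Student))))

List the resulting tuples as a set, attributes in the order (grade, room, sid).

{(F, 12, 19), (F, 12, 29)}

Teacher ⋈ Course (natural join on title): {(Cal, 5, Omega, mkt, 12, F), (Cal, 5, Omega, mkt, 22, C), (Cal, 5, Omega, mkt, 8, C), (Cal, 5, Omega, mkt, 9, C), (Ned, 6, Echo, mkt, 24, B), (Ned, 6, Echo, mkt, 36, C), (Ned, 6, Echo, mkt, 5, C), (Ned, 9, Omega, k1, 12, F), (Ned, 9, Omega, k1, 22, C), (Ned, 9, Omega, k1, 8, C), (Ned, 9, Omega, k1, 9, C), (Sam, 19, Omega, ops, 12, F), (Sam, 19, Omega, ops, 22, C), (Sam, 19, Omega, ops, 8, C), (Sam, 19, Omega, ops, 9, C), (Xia, 17, Echo, fin, 24, B), (Xia, 17, Echo, fin, 36, C), (Xia, 17, Echo, fin, 5, C)}
(Teacher ⋈ Course) ⋈ Student (natural join on tid): {(Ned, 9, Omega, k1, 12, F, 29, 6), (Ned, 9, Omega, k1, 22, C, 29, 6), (Ned, 9, Omega, k1, 8, C, 29, 6), (Ned, 9, Omega, k1, 9, C, 29, 6), (Sam, 19, Omega, ops, 12, F, 19, 3), (Sam, 19, Omega, ops, 22, C, 19, 3), (Sam, 19, Omega, ops, 8, C, 19, 3), (Sam, 19, Omega, ops, 9, C, 19, 3), (Xia, 17, Echo, fin, 24, B, 1, 2), (Xia, 17, Echo, fin, 24, B, 29, 3), (Xia, 17, Echo, fin, 36, C, 1, 2), (Xia, 17, Echo, fin, 36, C, 29, 3), (Xia, 17, Echo, fin, 5, C, 1, 2), (Xia, 17, Echo, fin, 5, C, 29, 3)}
σ[room <= sid]: keep tuples satisfying room <= sid → {(Ned, 9, Omega, k1, 12, F, 29, 6), (Ned, 9, Omega, k1, 22, C, 29, 6), (Ned, 9, Omega, k1, 8, C, 29, 6), (Ned, 9, Omega, k1, 9, C, 29, 6), (Sam, 19, Omega, ops, 12, F, 19, 3), (Sam, 19, Omega, ops, 8, C, 19, 3), (Sam, 19, Omega, ops, 9, C, 19, 3), (Xia, 17, Echo, fin, 24, B, 29, 3), (Xia, 17, Echo, fin, 5, C, 29, 3)}
σ[grade = F]: keep tuples satisfying grade = F → {(Ned, 9, Omega, k1, 12, F, 29, 6), (Sam, 19, Omega, ops, 12, F, 19, 3)}
π_{grade, room, sid} gives {(F, 12, 19), (F, 12, 29)}.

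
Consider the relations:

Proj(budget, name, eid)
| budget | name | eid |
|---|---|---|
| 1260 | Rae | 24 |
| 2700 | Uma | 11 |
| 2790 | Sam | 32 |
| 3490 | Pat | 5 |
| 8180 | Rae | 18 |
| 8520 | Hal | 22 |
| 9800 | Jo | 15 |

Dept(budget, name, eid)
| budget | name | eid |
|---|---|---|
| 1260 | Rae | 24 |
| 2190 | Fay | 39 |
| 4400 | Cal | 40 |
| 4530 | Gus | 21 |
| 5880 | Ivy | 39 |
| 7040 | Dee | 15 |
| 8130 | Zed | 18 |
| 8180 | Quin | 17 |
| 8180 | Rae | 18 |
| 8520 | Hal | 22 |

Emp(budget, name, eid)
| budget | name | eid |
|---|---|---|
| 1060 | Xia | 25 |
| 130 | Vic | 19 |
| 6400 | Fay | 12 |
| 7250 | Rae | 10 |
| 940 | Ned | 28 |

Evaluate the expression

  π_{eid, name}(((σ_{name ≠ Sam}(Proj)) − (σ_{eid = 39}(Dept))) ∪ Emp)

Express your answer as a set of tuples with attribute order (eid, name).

σ[name ≠ Sam]: keep tuples satisfying name ≠ Sam → {(1260, Rae, 24), (2700, Uma, 11), (3490, Pat, 5), (8180, Rae, 18), (8520, Hal, 22), (9800, Jo, 15)}
σ[eid = 39]: keep tuples satisfying eid = 39 → {(2190, Fay, 39), (5880, Ivy, 39)}
Set difference of the two operands is {(1260, Rae, 24), (2700, Uma, 11), (3490, Pat, 5), (8180, Rae, 18), (8520, Hal, 22), (9800, Jo, 15)}.
Set union of the two operands is {(1060, Xia, 25), (1260, Rae, 24), (130, Vic, 19), (2700, Uma, 11), (3490, Pat, 5), (6400, Fay, 12), (7250, Rae, 10), (8180, Rae, 18), (8520, Hal, 22), (940, Ned, 28), (9800, Jo, 15)}.
π[eid, name]: project onto (eid, name) → {(10, Rae), (11, Uma), (12, Fay), (15, Jo), (18, Rae), (19, Vic), (22, Hal), (24, Rae), (25, Xia), (28, Ned), (5, Pat)}

{(10, Rae), (11, Uma), (12, Fay), (15, Jo), (18, Rae), (19, Vic), (22, Hal), (24, Rae), (25, Xia), (28, Ned), (5, Pat)}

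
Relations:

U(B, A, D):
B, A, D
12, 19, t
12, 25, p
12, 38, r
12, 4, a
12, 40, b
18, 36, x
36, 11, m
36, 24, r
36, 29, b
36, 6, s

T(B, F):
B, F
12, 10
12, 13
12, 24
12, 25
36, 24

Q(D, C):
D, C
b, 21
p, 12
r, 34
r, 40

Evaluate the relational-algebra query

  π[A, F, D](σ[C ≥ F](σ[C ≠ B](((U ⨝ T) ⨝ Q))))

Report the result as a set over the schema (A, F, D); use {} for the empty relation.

{(24, 24, r), (38, 10, r), (38, 13, r), (38, 24, r), (38, 25, r), (40, 10, b), (40, 13, b)}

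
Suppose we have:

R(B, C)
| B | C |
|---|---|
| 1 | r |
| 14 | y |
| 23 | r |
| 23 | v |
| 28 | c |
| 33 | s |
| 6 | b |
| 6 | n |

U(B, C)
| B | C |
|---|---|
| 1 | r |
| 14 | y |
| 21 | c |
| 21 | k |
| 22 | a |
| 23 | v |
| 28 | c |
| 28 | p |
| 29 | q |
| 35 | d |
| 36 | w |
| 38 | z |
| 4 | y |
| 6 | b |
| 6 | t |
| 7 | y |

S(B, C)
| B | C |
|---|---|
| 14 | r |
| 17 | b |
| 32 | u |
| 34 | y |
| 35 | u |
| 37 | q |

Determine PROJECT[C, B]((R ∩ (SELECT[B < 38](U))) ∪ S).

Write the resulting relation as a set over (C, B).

{(b, 17), (b, 6), (c, 28), (q, 37), (r, 1), (r, 14), (u, 32), (u, 35), (v, 23), (y, 14), (y, 34)}

Apply σ_{B < 38}; surviving tuples: {(1, r), (14, y), (21, c), (21, k), (22, a), (23, v), (28, c), (28, p), (29, q), (35, d), (36, w), (4, y), (6, b), (6, t), (7, y)}
Set intersection of the two operands is {(1, r), (14, y), (23, v), (28, c), (6, b)}.
Set union of the two operands is {(1, r), (14, r), (14, y), (17, b), (23, v), (28, c), (32, u), (34, y), (35, u), (37, q), (6, b)}.
π_{C, B} gives {(b, 17), (b, 6), (c, 28), (q, 37), (r, 1), (r, 14), (u, 32), (u, 35), (v, 23), (y, 14), (y, 34)}.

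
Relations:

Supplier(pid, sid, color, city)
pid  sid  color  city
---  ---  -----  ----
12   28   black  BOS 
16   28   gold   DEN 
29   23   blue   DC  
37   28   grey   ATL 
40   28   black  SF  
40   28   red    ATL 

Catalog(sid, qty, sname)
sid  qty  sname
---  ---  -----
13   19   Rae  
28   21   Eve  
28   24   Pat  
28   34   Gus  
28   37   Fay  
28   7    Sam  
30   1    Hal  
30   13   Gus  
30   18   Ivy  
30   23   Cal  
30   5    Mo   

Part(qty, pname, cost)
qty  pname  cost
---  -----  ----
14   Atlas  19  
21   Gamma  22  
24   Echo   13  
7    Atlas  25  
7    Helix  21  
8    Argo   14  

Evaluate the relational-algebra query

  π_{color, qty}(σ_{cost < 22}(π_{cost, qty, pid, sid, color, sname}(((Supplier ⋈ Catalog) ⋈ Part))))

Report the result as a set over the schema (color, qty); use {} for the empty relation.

Joining Supplier and Catalog on sid yields {(12, 28, black, BOS, 21, Eve), (12, 28, black, BOS, 24, Pat), (12, 28, black, BOS, 34, Gus), (12, 28, black, BOS, 37, Fay), (12, 28, black, BOS, 7, Sam), (16, 28, gold, DEN, 21, Eve), (16, 28, gold, DEN, 24, Pat), (16, 28, gold, DEN, 34, Gus), (16, 28, gold, DEN, 37, Fay), (16, 28, gold, DEN, 7, Sam), (37, 28, grey, ATL, 21, Eve), (37, 28, grey, ATL, 24, Pat), (37, 28, grey, ATL, 34, Gus), (37, 28, grey, ATL, 37, Fay), (37, 28, grey, ATL, 7, Sam), (40, 28, black, SF, 21, Eve), (40, 28, black, SF, 24, Pat), (40, 28, black, SF, 34, Gus), (40, 28, black, SF, 37, Fay), (40, 28, black, SF, 7, Sam), (40, 28, red, ATL, 21, Eve), (40, 28, red, ATL, 24, Pat), (40, 28, red, ATL, 34, Gus), (40, 28, red, ATL, 37, Fay), (40, 28, red, ATL, 7, Sam)}.
Joining (Supplier ⋈ Catalog) and Part on qty yields {(12, 28, black, BOS, 21, Eve, Gamma, 22), (12, 28, black, BOS, 24, Pat, Echo, 13), (12, 28, black, BOS, 7, Sam, Atlas, 25), (12, 28, black, BOS, 7, Sam, Helix, 21), (16, 28, gold, DEN, 21, Eve, Gamma, 22), (16, 28, gold, DEN, 24, Pat, Echo, 13), (16, 28, gold, DEN, 7, Sam, Atlas, 25), (16, 28, gold, DEN, 7, Sam, Helix, 21), (37, 28, grey, ATL, 21, Eve, Gamma, 22), (37, 28, grey, ATL, 24, Pat, Echo, 13), (37, 28, grey, ATL, 7, Sam, Atlas, 25), (37, 28, grey, ATL, 7, Sam, Helix, 21), (40, 28, black, SF, 21, Eve, Gamma, 22), (40, 28, black, SF, 24, Pat, Echo, 13), (40, 28, black, SF, 7, Sam, Atlas, 25), (40, 28, black, SF, 7, Sam, Helix, 21), (40, 28, red, ATL, 21, Eve, Gamma, 22), (40, 28, red, ATL, 24, Pat, Echo, 13), (40, 28, red, ATL, 7, Sam, Atlas, 25), (40, 28, red, ATL, 7, Sam, Helix, 21)}.
π[cost, qty, pid, sid, color, sname]: project onto (cost, qty, pid, sid, color, sname) → {(13, 24, 12, 28, black, Pat), (13, 24, 16, 28, gold, Pat), (13, 24, 37, 28, grey, Pat), (13, 24, 40, 28, black, Pat), (13, 24, 40, 28, red, Pat), (21, 7, 12, 28, black, Sam), (21, 7, 16, 28, gold, Sam), (21, 7, 37, 28, grey, Sam), (21, 7, 40, 28, black, Sam), (21, 7, 40, 28, red, Sam), (22, 21, 12, 28, black, Eve), (22, 21, 16, 28, gold, Eve), (22, 21, 37, 28, grey, Eve), (22, 21, 40, 28, black, Eve), (22, 21, 40, 28, red, Eve), (25, 7, 12, 28, black, Sam), (25, 7, 16, 28, gold, Sam), (25, 7, 37, 28, grey, Sam), (25, 7, 40, 28, black, Sam), (25, 7, 40, 28, red, Sam)}
Apply σ_{cost < 22}; surviving tuples: {(13, 24, 12, 28, black, Pat), (13, 24, 16, 28, gold, Pat), (13, 24, 37, 28, grey, Pat), (13, 24, 40, 28, black, Pat), (13, 24, 40, 28, red, Pat), (21, 7, 12, 28, black, Sam), (21, 7, 16, 28, gold, Sam), (21, 7, 37, 28, grey, Sam), (21, 7, 40, 28, black, Sam), (21, 7, 40, 28, red, Sam)}
π[color, qty]: project onto (color, qty) (2 duplicate(s) eliminated) → {(black, 24), (black, 7), (gold, 24), (gold, 7), (grey, 24), (grey, 7), (red, 24), (red, 7)}

{(black, 24), (black, 7), (gold, 24), (gold, 7), (grey, 24), (grey, 7), (red, 24), (red, 7)}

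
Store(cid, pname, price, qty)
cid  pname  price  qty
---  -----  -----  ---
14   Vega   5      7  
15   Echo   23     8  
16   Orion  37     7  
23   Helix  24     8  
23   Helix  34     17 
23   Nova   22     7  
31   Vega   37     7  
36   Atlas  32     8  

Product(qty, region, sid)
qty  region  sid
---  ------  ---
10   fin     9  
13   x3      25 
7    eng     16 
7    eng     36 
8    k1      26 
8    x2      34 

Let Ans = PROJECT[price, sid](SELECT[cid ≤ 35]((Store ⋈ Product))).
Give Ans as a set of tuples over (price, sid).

Joining Store and Product on qty yields {(14, Vega, 5, 7, eng, 16), (14, Vega, 5, 7, eng, 36), (15, Echo, 23, 8, k1, 26), (15, Echo, 23, 8, x2, 34), (16, Orion, 37, 7, eng, 16), (16, Orion, 37, 7, eng, 36), (23, Helix, 24, 8, k1, 26), (23, Helix, 24, 8, x2, 34), (23, Nova, 22, 7, eng, 16), (23, Nova, 22, 7, eng, 36), (31, Vega, 37, 7, eng, 16), (31, Vega, 37, 7, eng, 36), (36, Atlas, 32, 8, k1, 26), (36, Atlas, 32, 8, x2, 34)}.
σ[cid ≤ 35]: keep tuples satisfying cid ≤ 35 → {(14, Vega, 5, 7, eng, 16), (14, Vega, 5, 7, eng, 36), (15, Echo, 23, 8, k1, 26), (15, Echo, 23, 8, x2, 34), (16, Orion, 37, 7, eng, 16), (16, Orion, 37, 7, eng, 36), (23, Helix, 24, 8, k1, 26), (23, Helix, 24, 8, x2, 34), (23, Nova, 22, 7, eng, 16), (23, Nova, 22, 7, eng, 36), (31, Vega, 37, 7, eng, 16), (31, Vega, 37, 7, eng, 36)}
π[price, sid]: project onto (price, sid) (2 duplicate(s) eliminated) → {(22, 16), (22, 36), (23, 26), (23, 34), (24, 26), (24, 34), (37, 16), (37, 36), (5, 16), (5, 36)}

{(22, 16), (22, 36), (23, 26), (23, 34), (24, 26), (24, 34), (37, 16), (37, 36), (5, 16), (5, 36)}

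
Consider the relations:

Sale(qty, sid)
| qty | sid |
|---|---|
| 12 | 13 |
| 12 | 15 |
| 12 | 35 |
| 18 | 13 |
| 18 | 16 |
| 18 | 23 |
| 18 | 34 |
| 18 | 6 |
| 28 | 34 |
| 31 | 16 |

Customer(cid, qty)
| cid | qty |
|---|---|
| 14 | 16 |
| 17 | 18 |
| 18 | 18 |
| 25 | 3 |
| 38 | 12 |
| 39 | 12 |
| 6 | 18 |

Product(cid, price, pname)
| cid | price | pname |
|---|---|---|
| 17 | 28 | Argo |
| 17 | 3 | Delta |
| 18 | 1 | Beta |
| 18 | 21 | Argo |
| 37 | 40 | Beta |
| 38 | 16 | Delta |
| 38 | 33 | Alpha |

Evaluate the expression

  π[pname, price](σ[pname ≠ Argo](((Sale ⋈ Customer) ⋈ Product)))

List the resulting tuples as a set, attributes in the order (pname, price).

{(Alpha, 33), (Beta, 1), (Delta, 16), (Delta, 3)}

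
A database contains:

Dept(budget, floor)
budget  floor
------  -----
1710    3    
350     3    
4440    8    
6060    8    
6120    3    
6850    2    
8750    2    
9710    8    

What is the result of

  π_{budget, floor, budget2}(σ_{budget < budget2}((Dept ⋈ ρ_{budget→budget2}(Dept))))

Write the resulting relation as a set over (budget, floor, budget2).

ρ[budget→budget2]: schema becomes (budget2, floor); tuples unchanged.
Dept ⋈ ρ_{budget→budget2}(Dept) (natural join on floor): {(1710, 3, 1710), (1710, 3, 350), (1710, 3, 6120), (350, 3, 1710), (350, 3, 350), (350, 3, 6120), (4440, 8, 4440), (4440, 8, 6060), (4440, 8, 9710), (6060, 8, 4440), (6060, 8, 6060), (6060, 8, 9710), (6120, 3, 1710), (6120, 3, 350), (6120, 3, 6120), (6850, 2, 6850), (6850, 2, 8750), (8750, 2, 6850), (8750, 2, 8750), (9710, 8, 4440), (9710, 8, 6060), (9710, 8, 9710)}
Apply σ_{budget < budget2}; surviving tuples: {(1710, 3, 6120), (350, 3, 1710), (350, 3, 6120), (4440, 8, 6060), (4440, 8, 9710), (6060, 8, 9710), (6850, 2, 8750)}
Keep only column(s) budget, floor, budget2: {(1710, 3, 6120), (350, 3, 1710), (350, 3, 6120), (4440, 8, 6060), (4440, 8, 9710), (6060, 8, 9710), (6850, 2, 8750)}

{(1710, 3, 6120), (350, 3, 1710), (350, 3, 6120), (4440, 8, 6060), (4440, 8, 9710), (6060, 8, 9710), (6850, 2, 8750)}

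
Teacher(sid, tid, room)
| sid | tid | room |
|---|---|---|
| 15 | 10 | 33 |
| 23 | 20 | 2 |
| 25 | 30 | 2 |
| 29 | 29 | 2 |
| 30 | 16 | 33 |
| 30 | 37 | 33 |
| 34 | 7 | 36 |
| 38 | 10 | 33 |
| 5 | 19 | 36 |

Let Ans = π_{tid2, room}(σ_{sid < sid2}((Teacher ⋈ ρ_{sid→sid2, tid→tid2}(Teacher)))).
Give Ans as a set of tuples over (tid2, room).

{(10, 33), (16, 33), (29, 2), (30, 2), (37, 33), (7, 36)}

ρ[sid→sid2, tid→tid2]: schema becomes (sid2, tid2, room); tuples unchanged.
Joining Teacher and ρ_{sid→sid2, tid→tid2}(Teacher) on room yields {(15, 10, 33, 15, 10), (15, 10, 33, 30, 16), (15, 10, 33, 30, 37), (15, 10, 33, 38, 10), (23, 20, 2, 23, 20), (23, 20, 2, 25, 30), (23, 20, 2, 29, 29), (25, 30, 2, 23, 20), (25, 30, 2, 25, 30), (25, 30, 2, 29, 29), (29, 29, 2, 23, 20), (29, 29, 2, 25, 30), (29, 29, 2, 29, 29), (30, 16, 33, 15, 10), (30, 16, 33, 30, 16), (30, 16, 33, 30, 37), (30, 16, 33, 38, 10), (30, 37, 33, 15, 10), (30, 37, 33, 30, 16), (30, 37, 33, 30, 37), (30, 37, 33, 38, 10), (34, 7, 36, 34, 7), (34, 7, 36, 5, 19), (38, 10, 33, 15, 10), (38, 10, 33, 30, 16), (38, 10, 33, 30, 37), (38, 10, 33, 38, 10), (5, 19, 36, 34, 7), (5, 19, 36, 5, 19)}.
Filtering on sid < sid2 leaves {(15, 10, 33, 30, 16), (15, 10, 33, 30, 37), (15, 10, 33, 38, 10), (23, 20, 2, 25, 30), (23, 20, 2, 29, 29), (25, 30, 2, 29, 29), (30, 16, 33, 38, 10), (30, 37, 33, 38, 10), (5, 19, 36, 34, 7)}.
π_{tid2, room} gives {(10, 33), (16, 33), (29, 2), (30, 2), (37, 33), (7, 36)} (3 duplicate(s) eliminated).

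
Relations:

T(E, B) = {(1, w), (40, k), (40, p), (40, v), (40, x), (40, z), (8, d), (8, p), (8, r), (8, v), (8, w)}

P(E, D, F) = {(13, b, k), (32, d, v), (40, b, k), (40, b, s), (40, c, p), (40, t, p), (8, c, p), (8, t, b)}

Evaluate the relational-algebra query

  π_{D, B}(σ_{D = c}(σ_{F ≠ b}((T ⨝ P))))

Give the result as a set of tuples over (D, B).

{(c, d), (c, k), (c, p), (c, r), (c, v), (c, w), (c, x), (c, z)}

T ⋈ P (natural join on E): {(40, k, b, k), (40, k, b, s), (40, k, c, p), (40, k, t, p), (40, p, b, k), (40, p, b, s), (40, p, c, p), (40, p, t, p), (40, v, b, k), (40, v, b, s), (40, v, c, p), (40, v, t, p), (40, x, b, k), (40, x, b, s), (40, x, c, p), (40, x, t, p), (40, z, b, k), (40, z, b, s), (40, z, c, p), (40, z, t, p), (8, d, c, p), (8, d, t, b), (8, p, c, p), (8, p, t, b), (8, r, c, p), (8, r, t, b), (8, v, c, p), (8, v, t, b), (8, w, c, p), (8, w, t, b)}
Apply σ_{F ≠ b}; surviving tuples: {(40, k, b, k), (40, k, b, s), (40, k, c, p), (40, k, t, p), (40, p, b, k), (40, p, b, s), (40, p, c, p), (40, p, t, p), (40, v, b, k), (40, v, b, s), (40, v, c, p), (40, v, t, p), (40, x, b, k), (40, x, b, s), (40, x, c, p), (40, x, t, p), (40, z, b, k), (40, z, b, s), (40, z, c, p), (40, z, t, p), (8, d, c, p), (8, p, c, p), (8, r, c, p), (8, v, c, p), (8, w, c, p)}
Apply σ_{D = c}; surviving tuples: {(40, k, c, p), (40, p, c, p), (40, v, c, p), (40, x, c, p), (40, z, c, p), (8, d, c, p), (8, p, c, p), (8, r, c, p), (8, v, c, p), (8, w, c, p)}
π_{D, B} gives {(c, d), (c, k), (c, p), (c, r), (c, v), (c, w), (c, x), (c, z)} (2 duplicate(s) eliminated).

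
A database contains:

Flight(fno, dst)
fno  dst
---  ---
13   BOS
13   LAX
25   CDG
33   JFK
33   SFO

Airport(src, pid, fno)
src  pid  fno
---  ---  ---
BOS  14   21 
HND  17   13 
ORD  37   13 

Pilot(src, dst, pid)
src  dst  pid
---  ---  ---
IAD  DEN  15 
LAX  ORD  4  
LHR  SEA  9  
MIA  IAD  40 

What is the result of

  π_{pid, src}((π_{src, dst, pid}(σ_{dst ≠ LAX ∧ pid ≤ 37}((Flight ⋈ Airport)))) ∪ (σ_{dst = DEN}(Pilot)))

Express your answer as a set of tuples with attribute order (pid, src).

Joining Flight and Airport on fno yields {(13, BOS, HND, 17), (13, BOS, ORD, 37), (13, LAX, HND, 17), (13, LAX, ORD, 37)}.
Selection dst ≠ LAX ∧ pid ≤ 37: {(13, BOS, HND, 17), (13, BOS, ORD, 37)}
Projecting to src, dst, pid: {(HND, BOS, 17), (ORD, BOS, 37)}
Selection dst = DEN: {(IAD, DEN, 15)}
Set union of the two operands is {(HND, BOS, 17), (IAD, DEN, 15), (ORD, BOS, 37)}.
Projecting to pid, src: {(15, IAD), (17, HND), (37, ORD)}

{(15, IAD), (17, HND), (37, ORD)}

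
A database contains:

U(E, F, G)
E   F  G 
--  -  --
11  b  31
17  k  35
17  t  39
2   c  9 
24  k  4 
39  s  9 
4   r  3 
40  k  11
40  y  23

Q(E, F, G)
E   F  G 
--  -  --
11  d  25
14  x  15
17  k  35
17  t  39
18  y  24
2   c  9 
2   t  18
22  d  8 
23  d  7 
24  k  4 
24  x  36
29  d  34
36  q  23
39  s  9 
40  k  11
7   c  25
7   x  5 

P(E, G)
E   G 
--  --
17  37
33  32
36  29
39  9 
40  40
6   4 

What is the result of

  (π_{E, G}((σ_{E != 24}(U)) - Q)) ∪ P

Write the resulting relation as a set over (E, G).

{(11, 31), (17, 37), (33, 32), (36, 29), (39, 9), (4, 3), (40, 23), (40, 40), (6, 4)}

σ[E != 24]: keep tuples satisfying E != 24 → {(11, b, 31), (17, k, 35), (17, t, 39), (2, c, 9), (39, s, 9), (4, r, 3), (40, k, 11), (40, y, 23)}
Taking the difference: {(11, b, 31), (4, r, 3), (40, y, 23)}
π_{E, G} gives {(11, 31), (4, 3), (40, 23)}.
Taking the union: {(11, 31), (17, 37), (33, 32), (36, 29), (39, 9), (4, 3), (40, 23), (40, 40), (6, 4)}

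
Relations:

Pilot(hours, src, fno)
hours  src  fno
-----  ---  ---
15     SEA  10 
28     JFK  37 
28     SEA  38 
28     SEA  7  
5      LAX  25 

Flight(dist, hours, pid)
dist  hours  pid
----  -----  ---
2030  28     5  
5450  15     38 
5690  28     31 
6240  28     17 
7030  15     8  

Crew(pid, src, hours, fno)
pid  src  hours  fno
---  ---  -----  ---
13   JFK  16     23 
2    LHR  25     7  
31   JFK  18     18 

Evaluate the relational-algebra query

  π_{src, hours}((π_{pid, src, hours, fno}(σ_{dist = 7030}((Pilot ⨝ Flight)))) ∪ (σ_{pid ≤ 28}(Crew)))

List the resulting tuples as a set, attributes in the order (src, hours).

Natural join on hours: {(15, SEA, 10, 5450, 38), (15, SEA, 10, 7030, 8), (28, JFK, 37, 2030, 5), (28, JFK, 37, 5690, 31), (28, JFK, 37, 6240, 17), (28, SEA, 38, 2030, 5), (28, SEA, 38, 5690, 31), (28, SEA, 38, 6240, 17), (28, SEA, 7, 2030, 5), (28, SEA, 7, 5690, 31), (28, SEA, 7, 6240, 17)}
σ[dist = 7030]: keep tuples satisfying dist = 7030 → {(15, SEA, 10, 7030, 8)}
π[pid, src, hours, fno]: project onto (pid, src, hours, fno) → {(8, SEA, 15, 10)}
σ[pid ≤ 28]: keep tuples satisfying pid ≤ 28 → {(13, JFK, 16, 23), (2, LHR, 25, 7)}
Set union of the two operands is {(13, JFK, 16, 23), (2, LHR, 25, 7), (8, SEA, 15, 10)}.
π[src, hours]: project onto (src, hours) → {(JFK, 16), (LHR, 25), (SEA, 15)}

{(JFK, 16), (LHR, 25), (SEA, 15)}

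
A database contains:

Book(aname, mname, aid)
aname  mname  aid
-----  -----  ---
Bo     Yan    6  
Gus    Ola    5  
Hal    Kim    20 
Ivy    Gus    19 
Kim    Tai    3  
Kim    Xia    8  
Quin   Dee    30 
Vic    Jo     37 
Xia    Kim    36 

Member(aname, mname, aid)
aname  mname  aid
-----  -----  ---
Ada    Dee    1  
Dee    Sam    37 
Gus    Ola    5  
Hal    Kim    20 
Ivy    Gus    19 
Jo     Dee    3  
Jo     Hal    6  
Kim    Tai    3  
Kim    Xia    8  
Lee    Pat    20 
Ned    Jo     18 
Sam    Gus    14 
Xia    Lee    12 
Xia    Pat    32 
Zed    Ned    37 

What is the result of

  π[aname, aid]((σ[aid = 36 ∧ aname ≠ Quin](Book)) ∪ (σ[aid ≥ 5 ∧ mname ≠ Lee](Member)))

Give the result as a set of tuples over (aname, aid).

{(Dee, 37), (Gus, 5), (Hal, 20), (Ivy, 19), (Jo, 6), (Kim, 8), (Lee, 20), (Ned, 18), (Sam, 14), (Xia, 32), (Xia, 36), (Zed, 37)}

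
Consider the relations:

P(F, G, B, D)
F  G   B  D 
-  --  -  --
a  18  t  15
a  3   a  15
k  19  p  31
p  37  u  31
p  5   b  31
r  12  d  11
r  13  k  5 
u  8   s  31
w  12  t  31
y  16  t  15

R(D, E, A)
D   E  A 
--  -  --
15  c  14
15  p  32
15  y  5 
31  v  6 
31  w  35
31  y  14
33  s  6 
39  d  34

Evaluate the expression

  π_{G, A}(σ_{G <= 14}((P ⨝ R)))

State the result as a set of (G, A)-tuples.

Natural join on D: {(a, 18, t, 15, c, 14), (a, 18, t, 15, p, 32), (a, 18, t, 15, y, 5), (a, 3, a, 15, c, 14), (a, 3, a, 15, p, 32), (a, 3, a, 15, y, 5), (k, 19, p, 31, v, 6), (k, 19, p, 31, w, 35), (k, 19, p, 31, y, 14), (p, 37, u, 31, v, 6), (p, 37, u, 31, w, 35), (p, 37, u, 31, y, 14), (p, 5, b, 31, v, 6), (p, 5, b, 31, w, 35), (p, 5, b, 31, y, 14), (u, 8, s, 31, v, 6), (u, 8, s, 31, w, 35), (u, 8, s, 31, y, 14), (w, 12, t, 31, v, 6), (w, 12, t, 31, w, 35), (w, 12, t, 31, y, 14), (y, 16, t, 15, c, 14), (y, 16, t, 15, p, 32), (y, 16, t, 15, y, 5)}
Filtering on G <= 14 leaves {(a, 3, a, 15, c, 14), (a, 3, a, 15, p, 32), (a, 3, a, 15, y, 5), (p, 5, b, 31, v, 6), (p, 5, b, 31, w, 35), (p, 5, b, 31, y, 14), (u, 8, s, 31, v, 6), (u, 8, s, 31, w, 35), (u, 8, s, 31, y, 14), (w, 12, t, 31, v, 6), (w, 12, t, 31, w, 35), (w, 12, t, 31, y, 14)}.
Projecting to G, A: {(12, 14), (12, 35), (12, 6), (3, 14), (3, 32), (3, 5), (5, 14), (5, 35), (5, 6), (8, 14), (8, 35), (8, 6)}

{(12, 14), (12, 35), (12, 6), (3, 14), (3, 32), (3, 5), (5, 14), (5, 35), (5, 6), (8, 14), (8, 35), (8, 6)}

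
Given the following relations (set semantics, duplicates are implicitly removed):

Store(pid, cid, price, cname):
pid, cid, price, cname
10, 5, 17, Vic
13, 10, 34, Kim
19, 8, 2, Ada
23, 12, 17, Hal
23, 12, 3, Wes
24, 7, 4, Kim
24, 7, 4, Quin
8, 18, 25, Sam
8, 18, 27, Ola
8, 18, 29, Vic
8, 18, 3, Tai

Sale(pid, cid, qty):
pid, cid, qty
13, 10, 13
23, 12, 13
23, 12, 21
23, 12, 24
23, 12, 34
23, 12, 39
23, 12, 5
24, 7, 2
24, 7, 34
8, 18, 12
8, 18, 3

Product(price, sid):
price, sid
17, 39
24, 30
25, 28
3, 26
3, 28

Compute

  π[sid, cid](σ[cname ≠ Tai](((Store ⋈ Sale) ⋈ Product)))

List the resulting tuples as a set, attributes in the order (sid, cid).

Store ⋈ Sale (natural join on pid, cid): {(13, 10, 34, Kim, 13), (23, 12, 17, Hal, 13), (23, 12, 17, Hal, 21), (23, 12, 17, Hal, 24), (23, 12, 17, Hal, 34), (23, 12, 17, Hal, 39), (23, 12, 17, Hal, 5), (23, 12, 3, Wes, 13), (23, 12, 3, Wes, 21), (23, 12, 3, Wes, 24), (23, 12, 3, Wes, 34), (23, 12, 3, Wes, 39), (23, 12, 3, Wes, 5), (24, 7, 4, Kim, 2), (24, 7, 4, Kim, 34), (24, 7, 4, Quin, 2), (24, 7, 4, Quin, 34), (8, 18, 25, Sam, 12), (8, 18, 25, Sam, 3), (8, 18, 27, Ola, 12), (8, 18, 27, Ola, 3), (8, 18, 29, Vic, 12), (8, 18, 29, Vic, 3), (8, 18, 3, Tai, 12), (8, 18, 3, Tai, 3)}
(Store ⋈ Sale) ⋈ Product (natural join on price): {(23, 12, 17, Hal, 13, 39), (23, 12, 17, Hal, 21, 39), (23, 12, 17, Hal, 24, 39), (23, 12, 17, Hal, 34, 39), (23, 12, 17, Hal, 39, 39), (23, 12, 17, Hal, 5, 39), (23, 12, 3, Wes, 13, 26), (23, 12, 3, Wes, 13, 28), (23, 12, 3, Wes, 21, 26), (23, 12, 3, Wes, 21, 28), (23, 12, 3, Wes, 24, 26), (23, 12, 3, Wes, 24, 28), (23, 12, 3, Wes, 34, 26), (23, 12, 3, Wes, 34, 28), (23, 12, 3, Wes, 39, 26), (23, 12, 3, Wes, 39, 28), (23, 12, 3, Wes, 5, 26), (23, 12, 3, Wes, 5, 28), (8, 18, 25, Sam, 12, 28), (8, 18, 25, Sam, 3, 28), (8, 18, 3, Tai, 12, 26), (8, 18, 3, Tai, 12, 28), (8, 18, 3, Tai, 3, 26), (8, 18, 3, Tai, 3, 28)}
Filtering on cname ≠ Tai leaves {(23, 12, 17, Hal, 13, 39), (23, 12, 17, Hal, 21, 39), (23, 12, 17, Hal, 24, 39), (23, 12, 17, Hal, 34, 39), (23, 12, 17, Hal, 39, 39), (23, 12, 17, Hal, 5, 39), (23, 12, 3, Wes, 13, 26), (23, 12, 3, Wes, 13, 28), (23, 12, 3, Wes, 21, 26), (23, 12, 3, Wes, 21, 28), (23, 12, 3, Wes, 24, 26), (23, 12, 3, Wes, 24, 28), (23, 12, 3, Wes, 34, 26), (23, 12, 3, Wes, 34, 28), (23, 12, 3, Wes, 39, 26), (23, 12, 3, Wes, 39, 28), (23, 12, 3, Wes, 5, 26), (23, 12, 3, Wes, 5, 28), (8, 18, 25, Sam, 12, 28), (8, 18, 25, Sam, 3, 28)}.
Projecting to sid, cid (16 duplicate(s) eliminated): {(26, 12), (28, 12), (28, 18), (39, 12)}

{(26, 12), (28, 12), (28, 18), (39, 12)}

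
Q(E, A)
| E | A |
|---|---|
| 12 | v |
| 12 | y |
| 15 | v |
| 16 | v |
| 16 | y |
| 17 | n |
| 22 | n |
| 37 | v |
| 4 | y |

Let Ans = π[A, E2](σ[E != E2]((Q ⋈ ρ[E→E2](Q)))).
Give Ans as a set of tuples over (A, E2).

ρ[E→E2]: schema becomes (E2, A); tuples unchanged.
Natural join on A: {(12, v, 12), (12, v, 15), (12, v, 16), (12, v, 37), (12, y, 12), (12, y, 16), (12, y, 4), (15, v, 12), (15, v, 15), (15, v, 16), (15, v, 37), (16, v, 12), (16, v, 15), (16, v, 16), (16, v, 37), (16, y, 12), (16, y, 16), (16, y, 4), (17, n, 17), (17, n, 22), (22, n, 17), (22, n, 22), (37, v, 12), (37, v, 15), (37, v, 16), (37, v, 37), (4, y, 12), (4, y, 16), (4, y, 4)}
Apply σ_{E != E2}; surviving tuples: {(12, v, 15), (12, v, 16), (12, v, 37), (12, y, 16), (12, y, 4), (15, v, 12), (15, v, 16), (15, v, 37), (16, v, 12), (16, v, 15), (16, v, 37), (16, y, 12), (16, y, 4), (17, n, 22), (22, n, 17), (37, v, 12), (37, v, 15), (37, v, 16), (4, y, 12), (4, y, 16)}
π[A, E2]: project onto (A, E2) (11 duplicate(s) eliminated) → {(n, 17), (n, 22), (v, 12), (v, 15), (v, 16), (v, 37), (y, 12), (y, 16), (y, 4)}

{(n, 17), (n, 22), (v, 12), (v, 15), (v, 16), (v, 37), (y, 12), (y, 16), (y, 4)}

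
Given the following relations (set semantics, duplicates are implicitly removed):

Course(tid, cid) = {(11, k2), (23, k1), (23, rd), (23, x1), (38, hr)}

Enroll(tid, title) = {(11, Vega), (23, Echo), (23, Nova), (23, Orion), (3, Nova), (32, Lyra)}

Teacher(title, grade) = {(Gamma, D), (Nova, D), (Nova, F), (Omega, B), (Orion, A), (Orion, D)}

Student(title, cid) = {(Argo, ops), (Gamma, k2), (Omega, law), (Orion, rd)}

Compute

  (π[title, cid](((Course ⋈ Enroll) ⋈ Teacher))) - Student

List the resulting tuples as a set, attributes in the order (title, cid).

Joining Course and Enroll on tid yields {(11, k2, Vega), (23, k1, Echo), (23, k1, Nova), (23, k1, Orion), (23, rd, Echo), (23, rd, Nova), (23, rd, Orion), (23, x1, Echo), (23, x1, Nova), (23, x1, Orion)}.
Joining (Course ⋈ Enroll) and Teacher on title yields {(23, k1, Nova, D), (23, k1, Nova, F), (23, k1, Orion, A), (23, k1, Orion, D), (23, rd, Nova, D), (23, rd, Nova, F), (23, rd, Orion, A), (23, rd, Orion, D), (23, x1, Nova, D), (23, x1, Nova, F), (23, x1, Orion, A), (23, x1, Orion, D)}.
Keep only column(s) title, cid (6 duplicate(s) eliminated): {(Nova, k1), (Nova, rd), (Nova, x1), (Orion, k1), (Orion, rd), (Orion, x1)}
Set difference of the two operands is {(Nova, k1), (Nova, rd), (Nova, x1), (Orion, k1), (Orion, x1)}.

{(Nova, k1), (Nova, rd), (Nova, x1), (Orion, k1), (Orion, x1)}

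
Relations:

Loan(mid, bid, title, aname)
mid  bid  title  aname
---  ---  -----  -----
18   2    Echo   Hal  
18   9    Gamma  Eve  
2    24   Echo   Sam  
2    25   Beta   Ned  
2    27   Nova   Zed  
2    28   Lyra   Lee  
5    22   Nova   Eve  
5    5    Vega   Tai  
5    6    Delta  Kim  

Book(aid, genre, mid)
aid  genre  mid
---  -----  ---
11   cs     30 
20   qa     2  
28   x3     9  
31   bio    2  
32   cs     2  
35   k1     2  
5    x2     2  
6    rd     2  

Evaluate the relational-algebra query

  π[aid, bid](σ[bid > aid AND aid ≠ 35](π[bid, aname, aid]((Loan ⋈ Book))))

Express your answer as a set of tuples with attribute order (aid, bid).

{(20, 24), (20, 25), (20, 27), (20, 28), (5, 24), (5, 25), (5, 27), (5, 28), (6, 24), (6, 25), (6, 27), (6, 28)}

Loan ⋈ Book (natural join on mid): {(2, 24, Echo, Sam, 20, qa), (2, 24, Echo, Sam, 31, bio), (2, 24, Echo, Sam, 32, cs), (2, 24, Echo, Sam, 35, k1), (2, 24, Echo, Sam, 5, x2), (2, 24, Echo, Sam, 6, rd), (2, 25, Beta, Ned, 20, qa), (2, 25, Beta, Ned, 31, bio), (2, 25, Beta, Ned, 32, cs), (2, 25, Beta, Ned, 35, k1), (2, 25, Beta, Ned, 5, x2), (2, 25, Beta, Ned, 6, rd), (2, 27, Nova, Zed, 20, qa), (2, 27, Nova, Zed, 31, bio), (2, 27, Nova, Zed, 32, cs), (2, 27, Nova, Zed, 35, k1), (2, 27, Nova, Zed, 5, x2), (2, 27, Nova, Zed, 6, rd), (2, 28, Lyra, Lee, 20, qa), (2, 28, Lyra, Lee, 31, bio), (2, 28, Lyra, Lee, 32, cs), (2, 28, Lyra, Lee, 35, k1), (2, 28, Lyra, Lee, 5, x2), (2, 28, Lyra, Lee, 6, rd)}
π[bid, aname, aid]: project onto (bid, aname, aid) → {(24, Sam, 20), (24, Sam, 31), (24, Sam, 32), (24, Sam, 35), (24, Sam, 5), (24, Sam, 6), (25, Ned, 20), (25, Ned, 31), (25, Ned, 32), (25, Ned, 35), (25, Ned, 5), (25, Ned, 6), (27, Zed, 20), (27, Zed, 31), (27, Zed, 32), (27, Zed, 35), (27, Zed, 5), (27, Zed, 6), (28, Lee, 20), (28, Lee, 31), (28, Lee, 32), (28, Lee, 35), (28, Lee, 5), (28, Lee, 6)}
Selection bid > aid AND aid ≠ 35: {(24, Sam, 20), (24, Sam, 5), (24, Sam, 6), (25, Ned, 20), (25, Ned, 5), (25, Ned, 6), (27, Zed, 20), (27, Zed, 5), (27, Zed, 6), (28, Lee, 20), (28, Lee, 5), (28, Lee, 6)}
π[aid, bid]: project onto (aid, bid) → {(20, 24), (20, 25), (20, 27), (20, 28), (5, 24), (5, 25), (5, 27), (5, 28), (6, 24), (6, 25), (6, 27), (6, 28)}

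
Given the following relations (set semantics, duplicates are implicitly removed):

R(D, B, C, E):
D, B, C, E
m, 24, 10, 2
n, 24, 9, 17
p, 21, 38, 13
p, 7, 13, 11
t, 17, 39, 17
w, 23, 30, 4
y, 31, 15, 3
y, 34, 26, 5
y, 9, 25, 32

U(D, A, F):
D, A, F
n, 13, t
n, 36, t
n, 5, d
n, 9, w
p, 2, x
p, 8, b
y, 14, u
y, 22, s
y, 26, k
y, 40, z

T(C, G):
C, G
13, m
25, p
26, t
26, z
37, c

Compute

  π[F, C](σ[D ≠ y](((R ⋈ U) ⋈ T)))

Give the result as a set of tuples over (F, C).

{(b, 13), (x, 13)}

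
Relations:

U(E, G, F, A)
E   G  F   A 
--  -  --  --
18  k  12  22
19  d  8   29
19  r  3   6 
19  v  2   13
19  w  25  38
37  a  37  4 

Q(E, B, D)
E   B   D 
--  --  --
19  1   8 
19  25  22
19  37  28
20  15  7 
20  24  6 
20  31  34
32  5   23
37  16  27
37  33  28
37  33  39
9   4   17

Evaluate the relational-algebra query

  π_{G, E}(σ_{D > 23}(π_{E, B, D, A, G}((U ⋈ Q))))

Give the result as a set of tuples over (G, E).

{(a, 37), (d, 19), (r, 19), (v, 19), (w, 19)}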